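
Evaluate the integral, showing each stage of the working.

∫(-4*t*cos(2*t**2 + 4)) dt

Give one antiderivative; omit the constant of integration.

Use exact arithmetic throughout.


Step 1. Substitute u = t**2 + 2, turning ∫(-4*t*cos(2*t**2 + 4)) dt into ∫(-2*cos(2*u)) du: now ∫(-2*cos(2*u)) du.
Step 2. Evaluate the standard form: now -sin(2*u).
Step 3. Substitute back u = t**2 + 2: now -sin(2*t**2 + 4).
Answer: -sin(2*t**2 + 4).


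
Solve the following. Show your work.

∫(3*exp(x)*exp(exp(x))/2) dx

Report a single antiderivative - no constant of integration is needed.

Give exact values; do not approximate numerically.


Step 1. Substitute u = exp(x), turning ∫(3*exp(x)*exp(exp(x))/2) dx into ∫(3*exp(u)/2) du: now ∫(3*exp(u)/2) du.
Step 2. Evaluate the standard form: now 3*exp(u)/2.
Step 3. Substitute back u = exp(x): now 3*exp(exp(x))/2.
Answer: 3*exp(exp(x))/2.


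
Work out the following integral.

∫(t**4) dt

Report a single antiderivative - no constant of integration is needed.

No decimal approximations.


Answer: t**5/5.


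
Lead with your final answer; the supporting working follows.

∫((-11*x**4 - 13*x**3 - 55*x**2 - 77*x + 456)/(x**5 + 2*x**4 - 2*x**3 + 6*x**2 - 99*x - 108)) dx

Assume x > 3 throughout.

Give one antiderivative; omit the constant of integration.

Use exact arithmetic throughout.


The answer is -3*log(x - 3) - 4*log(x + 1) - 4*log(x + 4) - 2*atan(x/3)/3.
Step 1. Decompose ∫((-11*x**4 - 13*x**3 - 55*x**2 - 77*x + 456)/(x**5 + 2*x**4 - 2*x**3 + 6*x**2 - 99*x - 108)) dx by partial fractions, (-11*x**4 - 13*x**3 - 55*x**2 - 77*x + 456)/(x**5 + 2*x**4 - 2*x**3 + 6*x**2 - 99*x - 108) = -2/(x**2 + 9) - 4/(x + 4) - 4/(x + 1) - 3/(x - 3): now ∫(-3/(x - 3)) dx + ∫(-4/(x + 1)) dx + ∫(-4/(x + 4)) dx + ∫(-2/(x**2 + 9)) dx.
Step 2. Evaluate the standard form [assuming x > 3]: now -3*log(x - 3) + ∫(-4/(x + 1)) dx + ∫(-4/(x + 4)) dx + ∫(-2/(x**2 + 9)) dx.
Step 3. Evaluate the standard form [assuming x > -1]: now -3*log(x - 3) - 4*log(x + 1) + ∫(-4/(x + 4)) dx + ∫(-2/(x**2 + 9)) dx.
Step 4. Evaluate the standard form [assuming x > -4]: now -3*log(x - 3) - 4*log(x + 1) - 4*log(x + 4) + ∫(-2/(x**2 + 9)) dx.
Step 5. Evaluate the standard form: now -3*log(x - 3) - 4*log(x + 1) - 4*log(x + 4) - 2*atan(x/3)/3.
Answer: -3*log(x - 3) - 4*log(x + 1) - 4*log(x + 4) - 2*atan(x/3)/3.


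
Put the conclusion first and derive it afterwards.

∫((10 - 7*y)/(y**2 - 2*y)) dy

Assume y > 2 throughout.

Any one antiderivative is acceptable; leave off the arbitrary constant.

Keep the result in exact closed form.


The answer is -5*log(y) - 2*log(y - 2).
Step 1. Decompose ∫((10 - 7*y)/(y**2 - 2*y)) dy by partial fractions, (10 - 7*y)/(y**2 - 2*y) = -2/(y - 2) - 5/y: now ∫(-5/y) dy + ∫(-2/(y - 2)) dy.
Step 2. Evaluate the standard form [assuming y > 2]: now -2*log(y - 2) + ∫(-5/y) dy.
Step 3. Evaluate the standard form [assuming y > 0]: now -5*log(y) - 2*log(y - 2).
Answer: -5*log(y) - 2*log(y - 2).


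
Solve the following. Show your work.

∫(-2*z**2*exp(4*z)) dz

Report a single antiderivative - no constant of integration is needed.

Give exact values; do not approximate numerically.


Step 1. Integrate ∫(-2*z**2*exp(4*z)) dz by parts with u = z**2, dv = (-2*exp(4*z)) dz, so v = -exp(4*z)/2: now -z**2*exp(4*z)/2 + ∫(z*exp(4*z)) dz.
Step 2. Integrate ∫(z*exp(4*z)) dz by parts with u = z, dv = (exp(4*z)) dz, so v = exp(4*z)/4: now -z**2*exp(4*z)/2 + z*exp(4*z)/4 + ∫(-exp(4*z)/4) dz.
Step 3. Evaluate the standard form: now -z**2*exp(4*z)/2 + z*exp(4*z)/4 - exp(4*z)/16.
Answer: -z**2*exp(4*z)/2 + z*exp(4*z)/4 - exp(4*z)/16.


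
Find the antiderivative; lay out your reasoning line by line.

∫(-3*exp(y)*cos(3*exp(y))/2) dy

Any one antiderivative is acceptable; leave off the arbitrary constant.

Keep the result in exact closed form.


Step 1. Substitute u = exp(y), turning ∫(-3*exp(y)*cos(3*exp(y))/2) dy into ∫(-3*cos(3*u)/2) du: now ∫(-3*cos(3*u)/2) du.
Step 2. Evaluate the standard form: now -sin(3*u)/2.
Step 3. Substitute back u = exp(y): now -sin(3*exp(y))/2.
Answer: -sin(3*exp(y))/2.


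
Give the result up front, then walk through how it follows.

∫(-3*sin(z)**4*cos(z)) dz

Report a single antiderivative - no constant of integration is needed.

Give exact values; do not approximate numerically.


The answer is -3*sin(z)**5/5.
Step 1. Substitute u = sin(z), turning ∫(-3*sin(z)**4*cos(z)) dz into ∫(-3*u**4) du: now ∫(-3*u**4) du.
Step 2. Evaluate the standard form: now -3*u**5/5.
Step 3. Substitute back u = sin(z): now -3*sin(z)**5/5.
Answer: -3*sin(z)**5/5.


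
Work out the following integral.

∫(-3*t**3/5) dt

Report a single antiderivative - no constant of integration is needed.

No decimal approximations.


Answer: -3*t**4/20.


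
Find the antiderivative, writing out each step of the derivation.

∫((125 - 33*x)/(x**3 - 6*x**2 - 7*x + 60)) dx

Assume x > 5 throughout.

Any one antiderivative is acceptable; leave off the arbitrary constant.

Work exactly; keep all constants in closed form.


Step 1. Decompose ∫((125 - 33*x)/(x**3 - 6*x**2 - 7*x + 60)) dx by partial fractions, (125 - 33*x)/(x**3 - 6*x**2 - 7*x + 60) = 4/(x + 3) + 1/(x - 4) - 5/(x - 5): now ∫(-5/(x - 5)) dx + ∫(1/(x - 4)) dx + ∫(4/(x + 3)) dx.
Step 2. Evaluate the standard form [assuming x > 5]: now -5*log(x - 5) + ∫(1/(x - 4)) dx + ∫(4/(x + 3)) dx.
Step 3. Evaluate the standard form [assuming x > 4]: now -5*log(x - 5) + log(x - 4) + ∫(4/(x + 3)) dx.
Step 4. Evaluate the standard form [assuming x > -3]: now -5*log(x - 5) + log(x - 4) + 4*log(x + 3).
Answer: -5*log(x - 5) + log(x - 4) + 4*log(x + 3).


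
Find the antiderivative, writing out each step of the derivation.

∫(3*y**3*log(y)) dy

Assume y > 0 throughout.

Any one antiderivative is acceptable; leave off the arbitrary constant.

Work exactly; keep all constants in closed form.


Step 1. Integrate ∫(3*y**3*log(y)) dy by parts with u = log(y), dv = (3*y**3) dy, so v = 3*y**4/4 [assuming y > 0]: now 3*y**4*log(y)/4 + ∫(-3*y**3/4) dy.
Step 2. Evaluate the standard form: now 3*y**4*log(y)/4 - 3*y**4/16.
Answer: 3*y**4*log(y)/4 - 3*y**4/16.


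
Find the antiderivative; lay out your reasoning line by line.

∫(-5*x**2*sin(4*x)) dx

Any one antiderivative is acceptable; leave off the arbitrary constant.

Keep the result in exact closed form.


Step 1. Integrate ∫(-5*x**2*sin(4*x)) dx by parts with u = x**2, dv = (-5*sin(4*x)) dx, so v = 5*cos(4*x)/4: now 5*x**2*cos(4*x)/4 + ∫(-5*x*cos(4*x)/2) dx.
Step 2. Integrate ∫(-5*x*cos(4*x)/2) dx by parts with u = x, dv = (-5*cos(4*x)/2) dx, so v = -5*sin(4*x)/8: now 5*x**2*cos(4*x)/4 - 5*x*sin(4*x)/8 + ∫(5*sin(4*x)/8) dx.
Step 3. Evaluate the standard form: now 5*x**2*cos(4*x)/4 - 5*x*sin(4*x)/8 - 5*cos(4*x)/32.
Answer: 5*x**2*cos(4*x)/4 - 5*x*sin(4*x)/8 - 5*cos(4*x)/32.


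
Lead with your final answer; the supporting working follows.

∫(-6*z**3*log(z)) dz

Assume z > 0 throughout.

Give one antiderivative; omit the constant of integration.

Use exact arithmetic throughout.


The answer is -3*z**4*log(z)/2 + 3*z**4/8.
Step 1. Integrate ∫(-6*z**3*log(z)) dz by parts with u = log(z), dv = (-6*z**3) dz, so v = -3*z**4/2 [assuming z > 0]: now -3*z**4*log(z)/2 + ∫(3*z**3/2) dz.
Step 2. Evaluate the standard form: now -3*z**4*log(z)/2 + 3*z**4/8.
Answer: -3*z**4*log(z)/2 + 3*z**4/8.


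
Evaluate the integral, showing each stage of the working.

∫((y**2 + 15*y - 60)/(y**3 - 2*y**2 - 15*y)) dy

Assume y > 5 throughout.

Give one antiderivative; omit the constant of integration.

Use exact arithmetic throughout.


Step 1. Decompose ∫((y**2 + 15*y - 60)/(y**3 - 2*y**2 - 15*y)) dy by partial fractions, (y**2 + 15*y - 60)/(y**3 - 2*y**2 - 15*y) = -4/(y + 3) + 1/(y - 5) + 4/y: now ∫(4/y) dy + ∫(1/(y - 5)) dy + ∫(-4/(y + 3)) dy.
Step 2. Evaluate the standard form [assuming y > 5]: now log(y - 5) + ∫(4/y) dy + ∫(-4/(y + 3)) dy.
Step 3. Evaluate the standard form [assuming y > -3]: now log(y - 5) - 4*log(y + 3) + ∫(4/y) dy.
Step 4. Evaluate the standard form [assuming y > 0]: now 4*log(y) + log(y - 5) - 4*log(y + 3).
Answer: 4*log(y) + log(y - 5) - 4*log(y + 3).


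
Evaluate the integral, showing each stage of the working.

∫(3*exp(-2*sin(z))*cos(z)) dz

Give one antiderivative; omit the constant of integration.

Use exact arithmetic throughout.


Step 1. Substitute u = sin(z), turning ∫(3*exp(-2*sin(z))*cos(z)) dz into ∫(3*exp(-2*u)) du: now ∫(3*exp(-2*u)) du.
Step 2. Evaluate the standard form: now -3*exp(-2*u)/2.
Step 3. Substitute back u = sin(z): now -3*exp(-2*sin(z))/2.
Answer: -3*exp(-2*sin(z))/2.


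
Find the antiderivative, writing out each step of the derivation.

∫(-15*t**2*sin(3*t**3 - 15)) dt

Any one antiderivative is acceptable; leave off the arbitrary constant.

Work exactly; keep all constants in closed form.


Step 1. Substitute u = t**3 - 5, turning ∫(-15*t**2*sin(3*t**3 - 15)) dt into ∫(-5*sin(3*u)) du: now ∫(-5*sin(3*u)) du.
Step 2. Evaluate the standard form: now 5*cos(3*u)/3.
Step 3. Substitute back u = t**3 - 5: now 5*cos(3*t**3 - 15)/3.
Answer: 5*cos(3*t**3 - 15)/3.


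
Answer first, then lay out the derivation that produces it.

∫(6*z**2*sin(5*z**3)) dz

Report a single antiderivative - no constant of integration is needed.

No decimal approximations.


The answer is -2*cos(5*z**3)/5.
Step 1. Substitute u = z**3, turning ∫(6*z**2*sin(5*z**3)) dz into ∫(2*sin(5*u)) du: now ∫(2*sin(5*u)) du.
Step 2. Evaluate the standard form: now -2*cos(5*u)/5.
Step 3. Substitute back u = z**3: now -2*cos(5*z**3)/5.
Answer: -2*cos(5*z**3)/5.


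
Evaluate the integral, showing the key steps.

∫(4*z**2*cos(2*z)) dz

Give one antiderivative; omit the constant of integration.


Step 1. Integrate ∫(4*z**2*cos(2*z)) dz by parts with u = z**2, dv = (4*cos(2*z)) dz, so v = 2*sin(2*z): now 2*z**2*sin(2*z) + ∫(-4*z*sin(2*z)) dz.
Step 2. Integrate ∫(-4*z*sin(2*z)) dz by parts with u = z, dv = (-4*sin(2*z)) dz, so v = 2*cos(2*z): now 2*z**2*sin(2*z) + 2*z*cos(2*z) + ∫(-2*cos(2*z)) dz.
Step 3. Evaluate the standard form: now 2*z**2*sin(2*z) + 2*z*cos(2*z) - sin(2*z).
Answer: 2*z**2*sin(2*z) + 2*z*cos(2*z) - sin(2*z).


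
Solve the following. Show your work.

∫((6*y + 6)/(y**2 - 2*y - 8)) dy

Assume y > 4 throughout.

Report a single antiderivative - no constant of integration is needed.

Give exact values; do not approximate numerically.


Step 1. Decompose ∫((6*y + 6)/(y**2 - 2*y - 8)) dy by partial fractions, (6*y + 6)/(y**2 - 2*y - 8) = 1/(y + 2) + 5/(y - 4): now ∫(5/(y - 4)) dy + ∫(1/(y + 2)) dy.
Step 2. Evaluate the standard form [assuming y > 4]: now 5*log(y - 4) + ∫(1/(y + 2)) dy.
Step 3. Evaluate the standard form [assuming y > -2]: now 5*log(y - 4) + log(y + 2).
Answer: 5*log(y - 4) + log(y + 2).


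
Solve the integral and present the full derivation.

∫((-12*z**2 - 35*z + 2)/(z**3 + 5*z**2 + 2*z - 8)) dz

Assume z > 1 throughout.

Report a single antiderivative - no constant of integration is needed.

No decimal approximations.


Step 1. Decompose ∫((-12*z**2 - 35*z + 2)/(z**3 + 5*z**2 + 2*z - 8)) dz by partial fractions, (-12*z**2 - 35*z + 2)/(z**3 + 5*z**2 + 2*z - 8) = -5/(z + 4) - 4/(z + 2) - 3/(z - 1): now ∫(-3/(z - 1)) dz + ∫(-4/(z + 2)) dz + ∫(-5/(z + 4)) dz.
Step 2. Evaluate the standard form [assuming z > -2]: now -4*log(z + 2) + ∫(-3/(z - 1)) dz + ∫(-5/(z + 4)) dz.
Step 3. Evaluate the standard form [assuming z > -4]: now -4*log(z + 2) - 5*log(z + 4) + ∫(-3/(z - 1)) dz.
Step 4. Evaluate the standard form [assuming z > 1]: now -3*log(z - 1) - 4*log(z + 2) - 5*log(z + 4).
Answer: -3*log(z - 1) - 4*log(z + 2) - 5*log(z + 4).


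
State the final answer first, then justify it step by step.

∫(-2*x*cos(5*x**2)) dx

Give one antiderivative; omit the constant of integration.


The answer is -sin(5*x**2)/5.
Step 1. Substitute u = x**2, turning ∫(-2*x*cos(5*x**2)) dx into ∫(-cos(5*u)) du: now ∫(-cos(5*u)) du.
Step 2. Evaluate the standard form: now -sin(5*u)/5.
Step 3. Substitute back u = x**2: now -sin(5*x**2)/5.
Answer: -sin(5*x**2)/5.


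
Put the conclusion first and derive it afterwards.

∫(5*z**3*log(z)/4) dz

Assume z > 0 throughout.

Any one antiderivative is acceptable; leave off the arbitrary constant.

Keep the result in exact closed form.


The answer is 5*z**4*log(z)/16 - 5*z**4/64.
Step 1. Integrate ∫(5*z**3*log(z)/4) dz by parts with u = log(z), dv = (5*z**3/4) dz, so v = 5*z**4/16 [assuming z > 0]: now 5*z**4*log(z)/16 + ∫(-5*z**3/16) dz.
Step 2. Evaluate the standard form: now 5*z**4*log(z)/16 - 5*z**4/64.
Answer: 5*z**4*log(z)/16 - 5*z**4/64.


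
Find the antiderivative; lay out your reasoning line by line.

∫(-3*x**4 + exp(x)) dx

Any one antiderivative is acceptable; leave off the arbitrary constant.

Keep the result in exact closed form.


Step 1. Rewrite: now ∫(-3*x**4) dx + ∫(exp(x)) dx.
Step 2. Evaluate the standard form: now -3*x**5/5 + ∫(exp(x)) dx.
Step 3. Evaluate the standard form: now -3*x**5/5 + exp(x).
Answer: -3*x**5/5 + exp(x).


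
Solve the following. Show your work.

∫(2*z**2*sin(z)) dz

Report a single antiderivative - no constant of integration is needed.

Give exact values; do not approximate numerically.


Step 1. Integrate ∫(2*z**2*sin(z)) dz by parts with u = z**2, dv = (2*sin(z)) dz, so v = -2*cos(z): now -2*z**2*cos(z) + ∫(4*z*cos(z)) dz.
Step 2. Integrate ∫(4*z*cos(z)) dz by parts with u = z, dv = (4*cos(z)) dz, so v = 4*sin(z): now -2*z**2*cos(z) + 4*z*sin(z) + ∫(-4*sin(z)) dz.
Step 3. Evaluate the standard form: now -2*z**2*cos(z) + 4*z*sin(z) + 4*cos(z).
Answer: -2*z**2*cos(z) + 4*z*sin(z) + 4*cos(z).


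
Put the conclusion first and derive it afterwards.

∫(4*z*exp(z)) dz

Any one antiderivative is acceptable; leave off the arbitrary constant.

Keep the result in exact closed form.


The answer is 4*z*exp(z) - 4*exp(z).
Step 1. Integrate ∫(4*z*exp(z)) dz by parts with u = z, dv = (4*exp(z)) dz, so v = 4*exp(z): now 4*z*exp(z) + ∫(-4*exp(z)) dz.
Step 2. Evaluate the standard form: now 4*z*exp(z) - 4*exp(z).
Answer: 4*z*exp(z) - 4*exp(z).


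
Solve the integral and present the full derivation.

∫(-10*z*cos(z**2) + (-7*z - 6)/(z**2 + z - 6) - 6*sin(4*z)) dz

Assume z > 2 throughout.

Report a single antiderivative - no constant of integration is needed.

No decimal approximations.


Step 1. Rewrite: now ∫(-10*z*cos(z**2)) dz + ∫((-7*z - 6)/(z**2 + z - 6)) dz + ∫(-6*sin(4*z)) dz.
Step 2. Decompose ∫((-7*z - 6)/(z**2 + z - 6)) dz by partial fractions, (-7*z - 6)/(z**2 + z - 6) = -3/(z + 3) - 4/(z - 2): now ∫(-10*z*cos(z**2)) dz + ∫(-4/(z - 2)) dz + ∫(-3/(z + 3)) dz + ∫(-6*sin(4*z)) dz.
Step 3. Evaluate the standard form [assuming z > -3]: now -3*log(z + 3) + ∫(-10*z*cos(z**2)) dz + ∫(-4/(z - 2)) dz + ∫(-6*sin(4*z)) dz.
Step 4. Evaluate the standard form [assuming z > 2]: now -4*log(z - 2) - 3*log(z + 3) + ∫(-10*z*cos(z**2)) dz + ∫(-6*sin(4*z)) dz.
Step 5. Substitute u = z**2, turning ∫(-10*z*cos(z**2)) dz into ∫(-5*cos(u)) du: now -4*log(z - 2) - 3*log(z + 3) + ∫(-6*sin(4*z)) dz + ∫(-5*cos(u)) du.
Step 6. Evaluate the standard form: now -4*log(z - 2) - 3*log(z + 3) - 5*sin(u) + ∫(-6*sin(4*z)) dz.
Step 7. Substitute back u = z**2: now -4*log(z - 2) - 3*log(z + 3) - 5*sin(z**2) + ∫(-6*sin(4*z)) dz.
Step 8. Evaluate the standard form: now -4*log(z - 2) - 3*log(z + 3) - 5*sin(z**2) + 3*cos(4*z)/2.
Answer: -4*log(z - 2) - 3*log(z + 3) - 5*sin(z**2) + 3*cos(4*z)/2.


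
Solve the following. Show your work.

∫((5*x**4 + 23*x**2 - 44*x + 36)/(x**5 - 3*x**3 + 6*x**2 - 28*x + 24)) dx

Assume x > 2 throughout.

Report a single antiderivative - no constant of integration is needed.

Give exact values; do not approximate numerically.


Step 1. Decompose ∫((5*x**4 + 23*x**2 - 44*x + 36)/(x**5 - 3*x**3 + 6*x**2 - 28*x + 24)) dx by partial fractions, (5*x**4 + 23*x**2 - 44*x + 36)/(x**5 - 3*x**3 + 6*x**2 - 28*x + 24) = 4/(x**2 + 4) + 3/(x + 3) - 1/(x - 1) + 3/(x - 2): now ∫(3/(x - 2)) dx + ∫(-1/(x - 1)) dx + ∫(3/(x + 3)) dx + ∫(4/(x**2 + 4)) dx.
Step 2. Evaluate the standard form [assuming x > 2]: now 3*log(x - 2) + ∫(-1/(x - 1)) dx + ∫(3/(x + 3)) dx + ∫(4/(x**2 + 4)) dx.
Step 3. Evaluate the standard form [assuming x > -3]: now 3*log(x - 2) + 3*log(x + 3) + ∫(-1/(x - 1)) dx + ∫(4/(x**2 + 4)) dx.
Step 4. Evaluate the standard form [assuming x > 1]: now 3*log(x - 2) - log(x - 1) + 3*log(x + 3) + ∫(4/(x**2 + 4)) dx.
Step 5. Evaluate the standard form: now 3*log(x - 2) - log(x - 1) + 3*log(x + 3) + 2*atan(x/2).
Answer: 3*log(x - 2) - log(x - 1) + 3*log(x + 3) + 2*atan(x/2).


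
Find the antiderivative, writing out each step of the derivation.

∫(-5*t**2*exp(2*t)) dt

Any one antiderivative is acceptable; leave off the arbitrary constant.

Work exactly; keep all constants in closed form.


Step 1. Integrate ∫(-5*t**2*exp(2*t)) dt by parts with u = t**2, dv = (-5*exp(2*t)) dt, so v = -5*exp(2*t)/2: now -5*t**2*exp(2*t)/2 + ∫(5*t*exp(2*t)) dt.
Step 2. Integrate ∫(5*t*exp(2*t)) dt by parts with u = t, dv = (5*exp(2*t)) dt, so v = 5*exp(2*t)/2: now -5*t**2*exp(2*t)/2 + 5*t*exp(2*t)/2 + ∫(-5*exp(2*t)/2) dt.
Step 3. Evaluate the standard form: now -5*t**2*exp(2*t)/2 + 5*t*exp(2*t)/2 - 5*exp(2*t)/4.
Answer: -5*t**2*exp(2*t)/2 + 5*t*exp(2*t)/2 - 5*exp(2*t)/4.


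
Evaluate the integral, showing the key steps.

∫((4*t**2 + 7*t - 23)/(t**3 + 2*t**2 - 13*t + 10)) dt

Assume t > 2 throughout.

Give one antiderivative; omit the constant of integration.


Step 1. Decompose ∫((4*t**2 + 7*t - 23)/(t**3 + 2*t**2 - 13*t + 10)) dt by partial fractions, (4*t**2 + 7*t - 23)/(t**3 + 2*t**2 - 13*t + 10) = 1/(t + 5) + 2/(t - 1) + 1/(t - 2): now ∫(1/(t - 2)) dt + ∫(2/(t - 1)) dt + ∫(1/(t + 5)) dt.
Step 2. Evaluate the standard form [assuming t > -5]: now log(t + 5) + ∫(1/(t - 2)) dt + ∫(2/(t - 1)) dt.
Step 3. Evaluate the standard form [assuming t > 2]: now log(t - 2) + log(t + 5) + ∫(2/(t - 1)) dt.
Step 4. Evaluate the standard form [assuming t > 1]: now log(t - 2) + 2*log(t - 1) + log(t + 5).
Answer: log(t - 2) + 2*log(t - 1) + log(t + 5).


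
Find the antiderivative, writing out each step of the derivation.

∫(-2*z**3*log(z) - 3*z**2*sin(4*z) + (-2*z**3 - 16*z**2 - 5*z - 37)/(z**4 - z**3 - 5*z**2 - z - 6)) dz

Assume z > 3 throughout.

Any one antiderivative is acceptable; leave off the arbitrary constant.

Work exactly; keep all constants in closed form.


Step 1. Rewrite: now ∫(-3*z**2*sin(4*z)) dz + ∫(-2*z**3*log(z)) dz + ∫((-2*z**3 - 16*z**2 - 5*z - 37)/(z**4 - z**3 - 5*z**2 - z - 6)) dz.
Step 2. Integrate ∫(-2*z**3*log(z)) dz by parts with u = log(z), dv = (-2*z**3) dz, so v = -z**4/2 [assuming z > 0]: now -z**4*log(z)/2 + ∫(z**3/2) dz + ∫(-3*z**2*sin(4*z)) dz + ∫((-2*z**3 - 16*z**2 - 5*z - 37)/(z**4 - z**3 - 5*z**2 - z - 6)) dz.
Step 3. Evaluate the standard form: now -z**4*log(z)/2 + z**4/8 + ∫(-3*z**2*sin(4*z)) dz + ∫((-2*z**3 - 16*z**2 - 5*z - 37)/(z**4 - z**3 - 5*z**2 - z - 6)) dz.
Step 4. Decompose ∫((-2*z**3 - 16*z**2 - 5*z - 37)/(z**4 - z**3 - 5*z**2 - z - 6)) dz by partial fractions, (-2*z**3 - 16*z**2 - 5*z - 37)/(z**4 - z**3 - 5*z**2 - z - 6) = 3/(z**2 + 1) + 3/(z + 2) - 5/(z - 3): now -z**4*log(z)/2 + z**4/8 + ∫(-3*z**2*sin(4*z)) dz + ∫(-5/(z - 3)) dz + ∫(3/(z + 2)) dz + ∫(3/(z**2 + 1)) dz.
Step 5. Evaluate the standard form [assuming z > 3]: now -z**4*log(z)/2 + z**4/8 - 5*log(z - 3) + ∫(-3*z**2*sin(4*z)) dz + ∫(3/(z + 2)) dz + ∫(3/(z**2 + 1)) dz.
Step 6. Evaluate the standard form [assuming z > -2]: now -z**4*log(z)/2 + z**4/8 - 5*log(z - 3) + 3*log(z + 2) + ∫(-3*z**2*sin(4*z)) dz + ∫(3/(z**2 + 1)) dz.
Step 7. Evaluate the standard form: now -z**4*log(z)/2 + z**4/8 - 5*log(z - 3) + 3*log(z + 2) + 3*atan(z) + ∫(-3*z**2*sin(4*z)) dz.
Step 8. Integrate ∫(-3*z**2*sin(4*z)) dz by parts with u = z**2, dv = (-3*sin(4*z)) dz, so v = 3*cos(4*z)/4: now -z**4*log(z)/2 + z**4/8 + 3*z**2*cos(4*z)/4 - 5*log(z - 3) + 3*log(z + 2) + 3*atan(z) + ∫(-3*z*cos(4*z)/2) dz.
Step 9. Integrate ∫(-3*z*cos(4*z)/2) dz by parts with u = z, dv = (-3*cos(4*z)/2) dz, so v = -3*sin(4*z)/8: now -z**4*log(z)/2 + z**4/8 + 3*z**2*cos(4*z)/4 - 3*z*sin(4*z)/8 - 5*log(z - 3) + 3*log(z + 2) + 3*atan(z) + ∫(3*sin(4*z)/8) dz.
Step 10. Evaluate the standard form: now -z**4*log(z)/2 + z**4/8 + 3*z**2*cos(4*z)/4 - 3*z*sin(4*z)/8 - 5*log(z - 3) + 3*log(z + 2) - 3*cos(4*z)/32 + 3*atan(z).
Answer: -z**4*log(z)/2 + z**4/8 + 3*z**2*cos(4*z)/4 - 3*z*sin(4*z)/8 - 5*log(z - 3) + 3*log(z + 2) - 3*cos(4*z)/32 + 3*atan(z).


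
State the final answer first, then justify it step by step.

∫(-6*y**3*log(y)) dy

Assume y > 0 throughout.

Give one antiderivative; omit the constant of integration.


The answer is -3*y**4*log(y)/2 + 3*y**4/8.
Step 1. Integrate ∫(-6*y**3*log(y)) dy by parts with u = log(y), dv = (-6*y**3) dy, so v = -3*y**4/2 [assuming y > 0]: now -3*y**4*log(y)/2 + ∫(3*y**3/2) dy.
Step 2. Evaluate the standard form: now -3*y**4*log(y)/2 + 3*y**4/8.
Answer: -3*y**4*log(y)/2 + 3*y**4/8.


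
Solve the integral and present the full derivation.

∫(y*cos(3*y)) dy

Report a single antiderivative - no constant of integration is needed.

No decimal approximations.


Step 1. Integrate ∫(y*cos(3*y)) dy by parts with u = y, dv = (cos(3*y)) dy, so v = sin(3*y)/3: now y*sin(3*y)/3 + ∫(-sin(3*y)/3) dy.
Step 2. Evaluate the standard form: now y*sin(3*y)/3 + cos(3*y)/9.
Answer: y*sin(3*y)/3 + cos(3*y)/9.


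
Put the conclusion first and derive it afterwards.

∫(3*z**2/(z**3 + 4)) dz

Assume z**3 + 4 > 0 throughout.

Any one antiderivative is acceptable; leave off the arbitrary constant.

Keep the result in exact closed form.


The answer is log(z**3 + 4).
Step 1. Substitute u = z**3 + 4, turning ∫(3*z**2/(z**3 + 4)) dz into ∫(1/u) du: now ∫(1/u) du.
Step 2. Evaluate the standard form [assuming u > 0]: now log(u).
Step 3. Substitute back u = z**3 + 4: now log(z**3 + 4).
Answer: log(z**3 + 4).


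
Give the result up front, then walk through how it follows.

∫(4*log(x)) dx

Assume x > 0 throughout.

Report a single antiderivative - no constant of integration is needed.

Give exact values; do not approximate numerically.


The answer is 4*x*log(x) - 4*x.
Step 1. Integrate ∫(4*log(x)) dx by parts with u = log(x), dv = (4) dx, so v = 4*x [assuming x > 0]: now 4*x*log(x) + ∫(-4) dx.
Step 2. Evaluate the standard form: now 4*x*log(x) - 4*x.
Answer: 4*x*log(x) - 4*x.


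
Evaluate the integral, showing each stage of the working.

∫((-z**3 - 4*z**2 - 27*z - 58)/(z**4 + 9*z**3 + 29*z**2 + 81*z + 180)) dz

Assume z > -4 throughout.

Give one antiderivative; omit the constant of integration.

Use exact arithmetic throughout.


Step 1. Decompose ∫((-z**3 - 4*z**2 - 27*z - 58)/(z**4 + 9*z**3 + 29*z**2 + 81*z + 180)) dz by partial fractions, (-z**3 - 4*z**2 - 27*z - 58)/(z**4 + 9*z**3 + 29*z**2 + 81*z + 180) = -2/(z**2 + 9) - 3/(z + 5) + 2/(z + 4): now ∫(2/(z + 4)) dz + ∫(-3/(z + 5)) dz + ∫(-2/(z**2 + 9)) dz.
Step 2. Evaluate the standard form [assuming z > -5]: now -3*log(z + 5) + ∫(2/(z + 4)) dz + ∫(-2/(z**2 + 9)) dz.
Step 3. Evaluate the standard form [assuming z > -4]: now 2*log(z + 4) - 3*log(z + 5) + ∫(-2/(z**2 + 9)) dz.
Step 4. Evaluate the standard form: now 2*log(z + 4) - 3*log(z + 5) - 2*atan(z/3)/3.
Answer: 2*log(z + 4) - 3*log(z + 5) - 2*atan(z/3)/3.


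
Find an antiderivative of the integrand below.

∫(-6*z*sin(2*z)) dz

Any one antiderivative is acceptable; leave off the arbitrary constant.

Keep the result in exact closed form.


Answer: 3*z*cos(2*z) - 3*sin(2*z)/2.


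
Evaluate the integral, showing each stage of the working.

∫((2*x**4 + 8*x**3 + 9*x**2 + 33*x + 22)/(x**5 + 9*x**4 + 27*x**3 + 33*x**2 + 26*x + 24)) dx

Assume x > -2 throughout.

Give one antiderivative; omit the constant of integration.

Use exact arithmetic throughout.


Step 1. Decompose ∫((2*x**4 + 8*x**3 + 9*x**2 + 33*x + 22)/(x**5 + 9*x**4 + 27*x**3 + 33*x**2 + 26*x + 24)) dx by partial fractions, (2*x**4 + 8*x**3 + 9*x**2 + 33*x + 22)/(x**5 + 9*x**4 + 27*x**3 + 33*x**2 + 26*x + 24) = 1/(x**2 + 1) + 1/(x + 4) + 5/(x + 3) - 4/(x + 2): now ∫(-4/(x + 2)) dx + ∫(5/(x + 3)) dx + ∫(1/(x + 4)) dx + ∫(1/(x**2 + 1)) dx.
Step 2. Evaluate the standard form [assuming x > -3]: now 5*log(x + 3) + ∫(-4/(x + 2)) dx + ∫(1/(x + 4)) dx + ∫(1/(x**2 + 1)) dx.
Step 3. Evaluate the standard form [assuming x > -4]: now 5*log(x + 3) + log(x + 4) + ∫(-4/(x + 2)) dx + ∫(1/(x**2 + 1)) dx.
Step 4. Evaluate the standard form [assuming x > -2]: now -4*log(x + 2) + 5*log(x + 3) + log(x + 4) + ∫(1/(x**2 + 1)) dx.
Step 5. Evaluate the standard form: now -4*log(x + 2) + 5*log(x + 3) + log(x + 4) + atan(x).
Answer: -4*log(x + 2) + 5*log(x + 3) + log(x + 4) + atan(x).


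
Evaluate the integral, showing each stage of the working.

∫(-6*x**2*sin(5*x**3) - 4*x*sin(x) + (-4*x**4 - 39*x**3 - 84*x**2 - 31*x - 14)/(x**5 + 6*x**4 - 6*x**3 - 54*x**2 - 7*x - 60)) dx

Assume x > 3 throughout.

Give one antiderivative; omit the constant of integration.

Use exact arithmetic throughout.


Step 1. Rewrite: now ∫(-4*x*sin(x)) dx + ∫(-6*x**2*sin(5*x**3)) dx + ∫((-4*x**4 - 39*x**3 - 84*x**2 - 31*x - 14)/(x**5 + 6*x**4 - 6*x**3 - 54*x**2 - 7*x - 60)) dx.
Step 2. Substitute u = x**3, turning ∫(-6*x**2*sin(5*x**3)) dx into ∫(-2*sin(5*u)) du: now ∫(-4*x*sin(x)) dx + ∫((-4*x**4 - 39*x**3 - 84*x**2 - 31*x - 14)/(x**5 + 6*x**4 - 6*x**3 - 54*x**2 - 7*x - 60)) dx + ∫(-2*sin(5*u)) du.
Step 3. Evaluate the standard form: now 2*cos(5*u)/5 + ∫(-4*x*sin(x)) dx + ∫((-4*x**4 - 39*x**3 - 84*x**2 - 31*x - 14)/(x**5 + 6*x**4 - 6*x**3 - 54*x**2 - 7*x - 60)) dx.
Step 4. Substitute back u = x**3: now 2*cos(5*x**3)/5 + ∫(-4*x*sin(x)) dx + ∫((-4*x**4 - 39*x**3 - 84*x**2 - 31*x - 14)/(x**5 + 6*x**4 - 6*x**3 - 54*x**2 - 7*x - 60)) dx.
Step 5. Integrate ∫(-4*x*sin(x)) dx by parts with u = x, dv = (-4*sin(x)) dx, so v = 4*cos(x): now 4*x*cos(x) + 2*cos(5*x**3)/5 + ∫((-4*x**4 - 39*x**3 - 84*x**2 - 31*x - 14)/(x**5 + 6*x**4 - 6*x**3 - 54*x**2 - 7*x - 60)) dx + ∫(-4*cos(x)) dx.
Step 6. Evaluate the standard form: now 4*x*cos(x) - 4*sin(x) + 2*cos(5*x**3)/5 + ∫((-4*x**4 - 39*x**3 - 84*x**2 - 31*x - 14)/(x**5 + 6*x**4 - 6*x**3 - 54*x**2 - 7*x - 60)) dx.
Step 7. Decompose ∫((-4*x**4 - 39*x**3 - 84*x**2 - 31*x - 14)/(x**5 + 6*x**4 - 6*x**3 - 54*x**2 - 7*x - 60)) dx by partial fractions, (-4*x**4 - 39*x**3 - 84*x**2 - 31*x - 14)/(x**5 + 6*x**4 - 6*x**3 - 54*x**2 - 7*x - 60) = -1/(x**2 + 1) + 2/(x + 5) - 2/(x + 4) - 4/(x - 3): now 4*x*cos(x) - 4*sin(x) + 2*cos(5*x**3)/5 + ∫(-4/(x - 3)) dx + ∫(-2/(x + 4)) dx + ∫(2/(x + 5)) dx + ∫(-1/(x**2 + 1)) dx.
Step 8. Evaluate the standard form [assuming x > -5]: now 4*x*cos(x) + 2*log(x + 5) - 4*sin(x) + 2*cos(5*x**3)/5 + ∫(-4/(x - 3)) dx + ∫(-2/(x + 4)) dx + ∫(-1/(x**2 + 1)) dx.
Step 9. Evaluate the standard form [assuming x > 3]: now 4*x*cos(x) - 4*log(x - 3) + 2*log(x + 5) - 4*sin(x) + 2*cos(5*x**3)/5 + ∫(-2/(x + 4)) dx + ∫(-1/(x**2 + 1)) dx.
Step 10. Evaluate the standard form [assuming x > -4]: now 4*x*cos(x) - 4*log(x - 3) - 2*log(x + 4) + 2*log(x + 5) - 4*sin(x) + 2*cos(5*x**3)/5 + ∫(-1/(x**2 + 1)) dx.
Step 11. Evaluate the standard form: now 4*x*cos(x) - 4*log(x - 3) - 2*log(x + 4) + 2*log(x + 5) - 4*sin(x) + 2*cos(5*x**3)/5 - atan(x).
Answer: 4*x*cos(x) - 4*log(x - 3) - 2*log(x + 4) + 2*log(x + 5) - 4*sin(x) + 2*cos(5*x**3)/5 - atan(x).


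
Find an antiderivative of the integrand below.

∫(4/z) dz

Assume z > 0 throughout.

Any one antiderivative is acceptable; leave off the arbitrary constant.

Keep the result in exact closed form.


Answer: 4*log(z).


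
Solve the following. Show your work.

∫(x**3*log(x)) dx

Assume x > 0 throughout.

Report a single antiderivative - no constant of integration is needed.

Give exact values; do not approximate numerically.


Step 1. Integrate ∫(x**3*log(x)) dx by parts with u = log(x), dv = (x**3) dx, so v = x**4/4 [assuming x > 0]: now x**4*log(x)/4 + ∫(-x**3/4) dx.
Step 2. Evaluate the standard form: now x**4*log(x)/4 - x**4/16.
Answer: x**4*log(x)/4 - x**4/16.


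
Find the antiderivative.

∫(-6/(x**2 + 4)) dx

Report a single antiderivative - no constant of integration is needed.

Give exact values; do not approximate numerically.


Answer: -3*atan(x/2).


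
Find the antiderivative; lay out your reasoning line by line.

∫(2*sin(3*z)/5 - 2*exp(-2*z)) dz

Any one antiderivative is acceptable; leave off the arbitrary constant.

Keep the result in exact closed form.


Step 1. Rewrite: now ∫(-2*exp(-2*z)) dz + ∫(2*sin(3*z)/5) dz.
Step 2. Evaluate the standard form: now ∫(2*sin(3*z)/5) dz + exp(-2*z).
Step 3. Evaluate the standard form: now -2*cos(3*z)/15 + exp(-2*z).
Answer: -2*cos(3*z)/15 + exp(-2*z).


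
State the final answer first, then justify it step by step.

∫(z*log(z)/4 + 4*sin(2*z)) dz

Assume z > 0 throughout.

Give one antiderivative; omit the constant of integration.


The answer is z**2*log(z)/8 - z**2/16 - 2*cos(2*z).
Step 1. Rewrite: now ∫(z*log(z)/4) dz + ∫(4*sin(2*z)) dz.
Step 2. Integrate ∫(z*log(z)/4) dz by parts with u = log(z), dv = (z/4) dz, so v = z**2/8 [assuming z > 0]: now z**2*log(z)/8 + ∫(-z/8) dz + ∫(4*sin(2*z)) dz.
Step 3. Evaluate the standard form: now z**2*log(z)/8 - z**2/16 + ∫(4*sin(2*z)) dz.
Step 4. Evaluate the standard form: now z**2*log(z)/8 - z**2/16 - 2*cos(2*z).
Answer: z**2*log(z)/8 - z**2/16 - 2*cos(2*z).


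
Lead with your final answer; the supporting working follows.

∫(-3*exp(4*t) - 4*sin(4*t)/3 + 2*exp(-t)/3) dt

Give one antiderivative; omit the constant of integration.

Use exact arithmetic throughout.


The answer is -3*exp(4*t)/4 + cos(4*t)/3 - 2*exp(-t)/3.
Step 1. Rewrite: now ∫(2*exp(-t)/3) dt + ∫(-3*exp(4*t)) dt + ∫(-4*sin(4*t)/3) dt.
Step 2. Evaluate the standard form: now ∫(-3*exp(4*t)) dt + ∫(-4*sin(4*t)/3) dt - 2*exp(-t)/3.
Step 3. Evaluate the standard form: now cos(4*t)/3 + ∫(-3*exp(4*t)) dt - 2*exp(-t)/3.
Step 4. Evaluate the standard form: now -3*exp(4*t)/4 + cos(4*t)/3 - 2*exp(-t)/3.
Answer: -3*exp(4*t)/4 + cos(4*t)/3 - 2*exp(-t)/3.


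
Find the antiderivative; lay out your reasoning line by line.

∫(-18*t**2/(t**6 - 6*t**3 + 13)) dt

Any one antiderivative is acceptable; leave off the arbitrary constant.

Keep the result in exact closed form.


Step 1. Substitute u = t**3 - 3, turning ∫(-18*t**2/(t**6 - 6*t**3 + 13)) dt into ∫(-6/(u**2 + 4)) du: now ∫(-6/(u**2 + 4)) du.
Step 2. Evaluate the standard form: now -3*atan(u/2).
Step 3. Substitute back u = t**3 - 3: now -3*atan(t**3/2 - 3/2).
Answer: -3*atan(t**3/2 - 3/2).


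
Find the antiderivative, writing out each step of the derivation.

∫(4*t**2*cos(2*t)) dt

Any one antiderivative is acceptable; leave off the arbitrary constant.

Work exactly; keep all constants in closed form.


Step 1. Integrate ∫(4*t**2*cos(2*t)) dt by parts with u = t**2, dv = (4*cos(2*t)) dt, so v = 2*sin(2*t): now 2*t**2*sin(2*t) + ∫(-4*t*sin(2*t)) dt.
Step 2. Integrate ∫(-4*t*sin(2*t)) dt by parts with u = t, dv = (-4*sin(2*t)) dt, so v = 2*cos(2*t): now 2*t**2*sin(2*t) + 2*t*cos(2*t) + ∫(-2*cos(2*t)) dt.
Step 3. Evaluate the standard form: now 2*t**2*sin(2*t) + 2*t*cos(2*t) - sin(2*t).
Answer: 2*t**2*sin(2*t) + 2*t*cos(2*t) - sin(2*t).


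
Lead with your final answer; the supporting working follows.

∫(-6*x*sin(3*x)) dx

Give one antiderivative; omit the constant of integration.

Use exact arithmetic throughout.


The answer is 2*x*cos(3*x) - 2*sin(3*x)/3.
Step 1. Integrate ∫(-6*x*sin(3*x)) dx by parts with u = x, dv = (-6*sin(3*x)) dx, so v = 2*cos(3*x): now 2*x*cos(3*x) + ∫(-2*cos(3*x)) dx.
Step 2. Evaluate the standard form: now 2*x*cos(3*x) - 2*sin(3*x)/3.
Answer: 2*x*cos(3*x) - 2*sin(3*x)/3.


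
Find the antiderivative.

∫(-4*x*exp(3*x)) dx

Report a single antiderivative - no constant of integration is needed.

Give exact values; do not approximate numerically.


Answer: -4*x*exp(3*x)/3 + 4*exp(3*x)/9.


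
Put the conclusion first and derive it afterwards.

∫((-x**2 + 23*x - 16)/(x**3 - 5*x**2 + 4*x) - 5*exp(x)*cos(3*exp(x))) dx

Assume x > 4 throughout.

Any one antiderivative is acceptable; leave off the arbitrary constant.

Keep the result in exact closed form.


The answer is -4*log(x) + 5*log(x - 4) - 2*log(x - 1) - 5*sin(3*exp(x))/3.
Step 1. Rewrite: now ∫((-x**2 + 23*x - 16)/(x**3 - 5*x**2 + 4*x)) dx + ∫(-5*exp(x)*cos(3*exp(x))) dx.
Step 2. Substitute u = exp(x), turning ∫(-5*exp(x)*cos(3*exp(x))) dx into ∫(-5*cos(3*u)) du: now ∫((-x**2 + 23*x - 16)/(x**3 - 5*x**2 + 4*x)) dx + ∫(-5*cos(3*u)) du.
Step 3. Evaluate the standard form: now -5*sin(3*u)/3 + ∫((-x**2 + 23*x - 16)/(x**3 - 5*x**2 + 4*x)) dx.
Step 4. Substitute back u = exp(x): now -5*sin(3*exp(x))/3 + ∫((-x**2 + 23*x - 16)/(x**3 - 5*x**2 + 4*x)) dx.
Step 5. Decompose ∫((-x**2 + 23*x - 16)/(x**3 - 5*x**2 + 4*x)) dx by partial fractions, (-x**2 + 23*x - 16)/(x**3 - 5*x**2 + 4*x) = -2/(x - 1) + 5/(x - 4) - 4/x: now -5*sin(3*exp(x))/3 + ∫(-4/x) dx + ∫(5/(x - 4)) dx + ∫(-2/(x - 1)) dx.
Step 6. Evaluate the standard form [assuming x > 4]: now 5*log(x - 4) - 5*sin(3*exp(x))/3 + ∫(-4/x) dx + ∫(-2/(x - 1)) dx.
Step 7. Evaluate the standard form [assuming x > 1]: now 5*log(x - 4) - 2*log(x - 1) - 5*sin(3*exp(x))/3 + ∫(-4/x) dx.
Step 8. Evaluate the standard form [assuming x > 0]: now -4*log(x) + 5*log(x - 4) - 2*log(x - 1) - 5*sin(3*exp(x))/3.
Answer: -4*log(x) + 5*log(x - 4) - 2*log(x - 1) - 5*sin(3*exp(x))/3.


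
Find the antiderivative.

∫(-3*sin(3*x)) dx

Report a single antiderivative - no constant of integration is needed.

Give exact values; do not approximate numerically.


Answer: cos(3*x).


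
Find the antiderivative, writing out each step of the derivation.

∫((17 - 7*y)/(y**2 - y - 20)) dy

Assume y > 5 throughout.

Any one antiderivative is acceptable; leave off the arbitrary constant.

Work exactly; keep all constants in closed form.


Step 1. Decompose ∫((17 - 7*y)/(y**2 - y - 20)) dy by partial fractions, (17 - 7*y)/(y**2 - y - 20) = -5/(y + 4) - 2/(y - 5): now ∫(-2/(y - 5)) dy + ∫(-5/(y + 4)) dy.
Step 2. Evaluate the standard form [assuming y > 5]: now -2*log(y - 5) + ∫(-5/(y + 4)) dy.
Step 3. Evaluate the standard form [assuming y > -4]: now -2*log(y - 5) - 5*log(y + 4).
Answer: -2*log(y - 5) - 5*log(y + 4).


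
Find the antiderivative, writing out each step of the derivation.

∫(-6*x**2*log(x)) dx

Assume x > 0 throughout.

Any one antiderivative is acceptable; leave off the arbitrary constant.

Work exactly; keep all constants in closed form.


Step 1. Integrate ∫(-6*x**2*log(x)) dx by parts with u = log(x), dv = (-6*x**2) dx, so v = -2*x**3 [assuming x > 0]: now -2*x**3*log(x) + ∫(2*x**2) dx.
Step 2. Evaluate the standard form: now -2*x**3*log(x) + 2*x**3/3.
Answer: -2*x**3*log(x) + 2*x**3/3.


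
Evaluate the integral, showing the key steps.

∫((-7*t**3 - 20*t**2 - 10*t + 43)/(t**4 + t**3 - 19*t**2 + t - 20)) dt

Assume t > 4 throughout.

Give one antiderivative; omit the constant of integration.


Step 1. Decompose ∫((-7*t**3 - 20*t**2 - 10*t + 43)/(t**4 + t**3 - 19*t**2 + t - 20)) dt by partial fractions, (-7*t**3 - 20*t**2 - 10*t + 43)/(t**4 + t**3 - 19*t**2 + t - 20) = -3/(t**2 + 1) - 2/(t + 5) - 5/(t - 4): now ∫(-5/(t - 4)) dt + ∫(-2/(t + 5)) dt + ∫(-3/(t**2 + 1)) dt.
Step 2. Evaluate the standard form [assuming t > -5]: now -2*log(t + 5) + ∫(-5/(t - 4)) dt + ∫(-3/(t**2 + 1)) dt.
Step 3. Evaluate the standard form [assuming t > 4]: now -5*log(t - 4) - 2*log(t + 5) + ∫(-3/(t**2 + 1)) dt.
Step 4. Evaluate the standard form: now -5*log(t - 4) - 2*log(t + 5) - 3*atan(t).
Answer: -5*log(t - 4) - 2*log(t + 5) - 3*atan(t).


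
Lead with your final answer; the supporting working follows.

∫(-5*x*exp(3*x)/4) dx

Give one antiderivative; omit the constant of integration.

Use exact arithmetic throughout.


The answer is -5*x*exp(3*x)/12 + 5*exp(3*x)/36.
Step 1. Integrate ∫(-5*x*exp(3*x)/4) dx by parts with u = x, dv = (-5*exp(3*x)/4) dx, so v = -5*exp(3*x)/12: now -5*x*exp(3*x)/12 + ∫(5*exp(3*x)/12) dx.
Step 2. Evaluate the standard form: now -5*x*exp(3*x)/12 + 5*exp(3*x)/36.
Answer: -5*x*exp(3*x)/12 + 5*exp(3*x)/36.


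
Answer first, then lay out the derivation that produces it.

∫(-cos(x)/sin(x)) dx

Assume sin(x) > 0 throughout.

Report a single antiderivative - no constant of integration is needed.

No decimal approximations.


The answer is -log(sin(x)).
Step 1. Substitute u = sin(x), turning ∫(-cos(x)/sin(x)) dx into ∫(-1/u) du: now ∫(-1/u) du.
Step 2. Evaluate the standard form [assuming u > 0]: now -log(u).
Step 3. Substitute back u = sin(x): now -log(sin(x)).
Answer: -log(sin(x)).


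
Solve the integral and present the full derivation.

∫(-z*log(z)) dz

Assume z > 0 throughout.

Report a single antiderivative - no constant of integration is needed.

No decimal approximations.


Step 1. Integrate ∫(-z*log(z)) dz by parts with u = log(z), dv = (-z) dz, so v = -z**2/2 [assuming z > 0]: now -z**2*log(z)/2 + ∫(z/2) dz.
Step 2. Evaluate the standard form: now -z**2*log(z)/2 + z**2/4.
Answer: -z**2*log(z)/2 + z**2/4.


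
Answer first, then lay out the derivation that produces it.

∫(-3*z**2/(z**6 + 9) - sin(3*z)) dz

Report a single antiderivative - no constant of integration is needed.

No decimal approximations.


The answer is cos(3*z)/3 - atan(z**3/3)/3.
Step 1. Rewrite: now ∫(-3*z**2/(z**6 + 9)) dz + ∫(-sin(3*z)) dz.
Step 2. Evaluate the standard form: now cos(3*z)/3 + ∫(-3*z**2/(z**6 + 9)) dz.
Step 3. Substitute u = z**3, turning ∫(-3*z**2/(z**6 + 9)) dz into ∫(-1/(u**2 + 9)) du: now cos(3*z)/3 + ∫(-1/(u**2 + 9)) du.
Step 4. Evaluate the standard form: now cos(3*z)/3 - atan(u/3)/3.
Step 5. Substitute back u = z**3: now cos(3*z)/3 - atan(z**3/3)/3.
Answer: cos(3*z)/3 - atan(z**3/3)/3.


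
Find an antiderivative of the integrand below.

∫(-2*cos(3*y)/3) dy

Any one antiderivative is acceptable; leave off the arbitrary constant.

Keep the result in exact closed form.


Answer: -2*sin(3*y)/9.


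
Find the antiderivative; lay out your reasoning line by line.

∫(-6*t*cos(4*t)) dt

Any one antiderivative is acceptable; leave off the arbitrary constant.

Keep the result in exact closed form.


Step 1. Integrate ∫(-6*t*cos(4*t)) dt by parts with u = t, dv = (-6*cos(4*t)) dt, so v = -3*sin(4*t)/2: now -3*t*sin(4*t)/2 + ∫(3*sin(4*t)/2) dt.
Step 2. Evaluate the standard form: now -3*t*sin(4*t)/2 - 3*cos(4*t)/8.
Answer: -3*t*sin(4*t)/2 - 3*cos(4*t)/8.


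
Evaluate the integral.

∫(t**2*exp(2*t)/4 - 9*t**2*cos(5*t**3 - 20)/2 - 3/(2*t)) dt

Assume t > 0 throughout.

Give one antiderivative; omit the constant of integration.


Answer: t**2*exp(2*t)/8 - t*exp(2*t)/8 + exp(2*t)/16 - 3*log(t)/2 - 3*sin(5*t**3 - 20)/10.


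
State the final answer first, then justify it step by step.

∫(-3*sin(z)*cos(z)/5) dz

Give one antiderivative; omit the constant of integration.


The answer is -3*sin(z)**2/10.
Step 1. Substitute u = sin(z), turning ∫(-3*sin(z)*cos(z)/5) dz into ∫(-3*u/5) du: now ∫(-3*u/5) du.
Step 2. Evaluate the standard form: now -3*u**2/10.
Step 3. Substitute back u = sin(z): now -3*sin(z)**2/10.
Answer: -3*sin(z)**2/10.


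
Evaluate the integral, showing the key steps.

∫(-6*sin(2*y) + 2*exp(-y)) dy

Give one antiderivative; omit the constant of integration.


Step 1. Rewrite: now ∫(2*exp(-y)) dy + ∫(-6*sin(2*y)) dy.
Step 2. Evaluate the standard form: now ∫(-6*sin(2*y)) dy - 2*exp(-y).
Step 3. Evaluate the standard form: now 3*cos(2*y) - 2*exp(-y).
Answer: 3*cos(2*y) - 2*exp(-y).


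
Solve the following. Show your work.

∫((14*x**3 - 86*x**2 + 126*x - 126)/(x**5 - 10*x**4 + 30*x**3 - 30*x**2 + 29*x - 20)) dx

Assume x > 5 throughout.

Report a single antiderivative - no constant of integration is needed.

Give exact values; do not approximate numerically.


Step 1. Decompose ∫((14*x**3 - 86*x**2 + 126*x - 126)/(x**5 - 10*x**4 + 30*x**3 - 30*x**2 + 29*x - 20)) dx by partial fractions, (14*x**3 - 86*x**2 + 126*x - 126)/(x**5 - 10*x**4 + 30*x**3 - 30*x**2 + 29*x - 20) = 4/(x**2 + 1) - 3/(x - 1) + 2/(x - 4) + 1/(x - 5): now ∫(1/(x - 5)) dx + ∫(2/(x - 4)) dx + ∫(-3/(x - 1)) dx + ∫(4/(x**2 + 1)) dx.
Step 2. Evaluate the standard form [assuming x > 5]: now log(x - 5) + ∫(2/(x - 4)) dx + ∫(-3/(x - 1)) dx + ∫(4/(x**2 + 1)) dx.
Step 3. Evaluate the standard form [assuming x > 4]: now log(x - 5) + 2*log(x - 4) + ∫(-3/(x - 1)) dx + ∫(4/(x**2 + 1)) dx.
Step 4. Evaluate the standard form [assuming x > 1]: now log(x - 5) + 2*log(x - 4) - 3*log(x - 1) + ∫(4/(x**2 + 1)) dx.
Step 5. Evaluate the standard form: now log(x - 5) + 2*log(x - 4) - 3*log(x - 1) + 4*atan(x).
Answer: log(x - 5) + 2*log(x - 4) - 3*log(x - 1) + 4*atan(x).
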